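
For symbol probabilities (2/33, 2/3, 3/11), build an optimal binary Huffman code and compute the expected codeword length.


Huffman construction (repeatedly merge the two least-probable nodes; each merge adds 1 bit to every symbol beneath it): 2/33 + 3/11 = 1/3; 1/3 + 2/3 = 1. Resulting codeword lengths (in the order the probabilities were given): (2, 1, 2). L_avg = sum(p_i * l_i) = 2/33*2 + 2/3*1 + 3/11*2 = 4/3 = 1.3333

1.3333 bits


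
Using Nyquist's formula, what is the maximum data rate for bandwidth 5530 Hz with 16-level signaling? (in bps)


Rate = 2 * B * log2(M) = 2 * 5530 * 4.0 = 44240.0

44240.0 bps


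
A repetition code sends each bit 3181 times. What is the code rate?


Rate = k/n = 1/3181

1/3181


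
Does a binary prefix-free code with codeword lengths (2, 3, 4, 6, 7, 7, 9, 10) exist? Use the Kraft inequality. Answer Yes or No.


Kraft sum = sum(2^(-l_i)) = 0.4717, need <= 1. Result: satisfied (a binary prefix-free code with these lengths exists)

Yes


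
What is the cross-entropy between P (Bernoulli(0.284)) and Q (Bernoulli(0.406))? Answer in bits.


H(P,Q) = -p*log2(q) - (1-p)*log2(1-q). -0.284*log2(0.406) = 0.369327; -0.716*log2(0.594) = 0.538049. H(P,Q) = 0.369327 + 0.538049 = 0.9074

0.9074 bits


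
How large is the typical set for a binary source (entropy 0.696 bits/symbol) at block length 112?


log2|A_typical| = nH = 112 * 0.696 = 77.952, so |A_typical| ~ 2^77.952 = 2.923e+23

2.923e+23


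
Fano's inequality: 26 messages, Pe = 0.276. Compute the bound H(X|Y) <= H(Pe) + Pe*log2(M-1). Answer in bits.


H(Pe) = -Pe*log2(Pe) - (1-Pe)*log2(1-Pe) = -0.276*log2(0.276) - 0.724*log2(0.724) = 0.512604 + 0.337339 = 0.8499. Pe*log2(M-1) = 0.276*log2(25) = 1.281704. Bound = H(Pe) + Pe*log2(M-1) = 0.512604 + 0.337339 + 1.281704 = 2.1316

2.1316 bits


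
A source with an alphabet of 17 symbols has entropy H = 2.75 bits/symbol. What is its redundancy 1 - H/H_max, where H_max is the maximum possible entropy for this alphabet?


H_max = log2(K) = log2(17) = 4.0875 bits/symbol. Redundancy = 1 - H/H_max = 1 - 2.75/4.0875 = 1 - 0.6728 = 0.3272

0.3272


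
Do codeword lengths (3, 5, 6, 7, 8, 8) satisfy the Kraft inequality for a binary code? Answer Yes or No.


Kraft sum = sum(2^(-l_i)) = 0.1875, need <= 1. Result: satisfied (a binary prefix-free code with these lengths exists)

Yes


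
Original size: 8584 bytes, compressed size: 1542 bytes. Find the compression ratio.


Ratio = original / compressed = 8584 / 1542 = 5.5668

5.5668


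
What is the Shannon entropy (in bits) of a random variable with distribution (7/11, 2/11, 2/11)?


H = -sum(p_i * log2(p_i)). Terms: -(7/11)*log2(7/11) = 0.414958; -(2/11)*log2(2/11) = 0.447169; -(2/11)*log2(2/11) = 0.447169. H = 0.414958 + 0.447169 + 0.447169 = 1.3093

1.3093 bits


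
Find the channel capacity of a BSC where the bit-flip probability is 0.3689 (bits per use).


H(p) = -p*log2(p) - (1-p)*log2(1-p) = -0.3689*log2(0.3689) - 0.6311*log2(0.6311) = 0.530736 + 0.419088 = 0.9498. C = 1 - H(p) = 1 - 0.9498 = 0.0502

0.0502 bits


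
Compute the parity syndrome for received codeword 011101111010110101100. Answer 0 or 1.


Syndrome = XOR of all bits = 0 XOR 1 XOR 1 XOR 1 XOR 0 XOR 1 XOR 1 XOR 1 XOR 1 XOR 0 XOR 1 XOR 0 XOR 1 XOR 1 XOR 0 XOR 1 XOR 0 XOR 1 XOR 1 XOR 0 XOR 0 = 1

1


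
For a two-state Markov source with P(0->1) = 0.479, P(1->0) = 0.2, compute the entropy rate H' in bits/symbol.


Stationary distribution: pi_0 = p10/(p01+p10) = 0.2946, pi_1 = 0.7054. Entropy rate H' = pi_0*H(p01) + pi_1*H(p10) = 0.2946*0.9987 + 0.7054*0.7219 = 0.8035

0.8035 bits/symbol


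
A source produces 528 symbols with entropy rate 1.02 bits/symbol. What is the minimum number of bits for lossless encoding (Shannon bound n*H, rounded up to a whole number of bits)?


Minimum bits >= n * H = 528 * 1.02 = 538.56, rounded up to a whole number of bits = 539

539 bits


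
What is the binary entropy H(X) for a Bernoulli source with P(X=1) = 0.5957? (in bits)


H = -p*log2(p) - (1-p)*log2(1-p). -0.5957*log2(0.5957) = 0.445192; -0.4043*log2(0.4043) = 0.528219. H = 0.445192 + 0.528219 = 0.9734

0.9734 bits


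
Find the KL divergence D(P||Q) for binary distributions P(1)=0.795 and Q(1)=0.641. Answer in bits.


KL = p*log2(p/q) + (1-p)*log2((1-p)/(1-q)) = 0.795*log2(0.795/0.641) + 0.205*log2(0.205/0.359) = 0.0812

0.0812 bits


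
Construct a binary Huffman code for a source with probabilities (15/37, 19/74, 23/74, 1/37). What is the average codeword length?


Huffman construction (repeatedly merge the two least-probable nodes; each merge adds 1 bit to every symbol beneath it): 1/37 + 19/74 = 21/74; 21/74 + 23/74 = 22/37; 15/37 + 22/37 = 1. Resulting codeword lengths (in the order the probabilities were given): (1, 3, 2, 3). L_avg = sum(p_i * l_i) = 15/37*1 + 19/74*3 + 23/74*2 + 1/37*3 = 139/74 = 1.8784

1.8784 bits


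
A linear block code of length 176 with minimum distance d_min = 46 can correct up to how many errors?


Correction capability = floor((d-1)/2) = floor((46-1)/2) = 22

22 errors


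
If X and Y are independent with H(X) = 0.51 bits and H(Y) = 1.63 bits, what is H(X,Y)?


For independent variables, H(X,Y) = H(X) + H(Y) = 0.51 + 1.63 = 2.14

2.14 bits


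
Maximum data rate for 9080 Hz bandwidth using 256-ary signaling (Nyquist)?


Rate = 2 * B * log2(M) = 2 * 9080 * 8.0 = 145280.0

145280.0 bps


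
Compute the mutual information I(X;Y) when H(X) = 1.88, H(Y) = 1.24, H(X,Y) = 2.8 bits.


I(X;Y) = H(X) + H(Y) - H(X,Y) = 1.88 + 1.24 - 2.8 = 0.32

0.32 bits


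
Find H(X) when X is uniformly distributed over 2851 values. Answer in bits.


H = log2(n) = log2(2851) = 11.4773

11.4773 bits


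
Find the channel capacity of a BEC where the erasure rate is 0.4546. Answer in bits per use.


C = 1 - epsilon = 1 - 0.4546 = 0.5454

0.5454 bits


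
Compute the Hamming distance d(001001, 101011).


Count differing positions: ^ . . . ^ . = 2 differences

2


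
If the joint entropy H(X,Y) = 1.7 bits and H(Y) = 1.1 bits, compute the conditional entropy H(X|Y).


H(X|Y) = H(X,Y) - H(Y) = 1.7 - 1.1 = 0.6

0.6 bits


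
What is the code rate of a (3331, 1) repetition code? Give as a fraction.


Rate = k/n = 1/3331

1/3331


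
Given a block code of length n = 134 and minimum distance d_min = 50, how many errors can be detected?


Detection capability = d_min - 1 = 50 - 1 = 49

49 errors


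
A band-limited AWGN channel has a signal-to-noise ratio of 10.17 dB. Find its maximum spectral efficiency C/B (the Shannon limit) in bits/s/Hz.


SNR_linear = 10^(10.17/10) = 10.3992; C/B = log2(1 + SNR_linear) = log2(1 + 10.3992) = 3.5109

3.5109 bits/s/Hz


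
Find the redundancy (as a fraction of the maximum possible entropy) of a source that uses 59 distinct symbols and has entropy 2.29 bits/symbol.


H_max = log2(K) = log2(59) = 5.8826 bits/symbol. Redundancy = 1 - H/H_max = 1 - 2.29/5.8826 = 1 - 0.3893 = 0.6107

0.6107


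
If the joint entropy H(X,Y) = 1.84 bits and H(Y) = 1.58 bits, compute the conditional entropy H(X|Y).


H(X|Y) = H(X,Y) - H(Y) = 1.84 - 1.58 = 0.26

0.26 bits


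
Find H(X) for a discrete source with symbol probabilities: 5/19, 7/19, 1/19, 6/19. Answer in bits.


H = -sum(p_i * log2(p_i)). Terms: -(5/19)*log2(5/19) = 0.506842; -(7/19)*log2(7/19) = 0.530737; -(1/19)*log2(1/19) = 0.223575; -(6/19)*log2(6/19) = 0.525147. H = 0.506842 + 0.530737 + 0.223575 + 0.525147 = 1.7863

1.7863 bits


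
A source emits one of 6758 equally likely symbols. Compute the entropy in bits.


H = log2(n) = log2(6758) = 12.7224

12.7224 bits


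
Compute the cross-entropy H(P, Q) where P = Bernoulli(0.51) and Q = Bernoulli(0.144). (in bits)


H(P,Q) = -p*log2(q) - (1-p)*log2(1-q). -0.51*log2(0.144) = 1.425888; -0.49*log2(0.856) = 0.109915. H(P,Q) = 1.425888 + 0.109915 = 1.5358

1.5358 bits


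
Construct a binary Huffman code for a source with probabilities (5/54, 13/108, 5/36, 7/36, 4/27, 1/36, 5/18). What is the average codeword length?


Huffman construction (repeatedly merge the two least-probable nodes; each merge adds 1 bit to every symbol beneath it): 1/36 + 5/54 = 13/108; 13/108 + 13/108 = 13/54; 5/36 + 4/27 = 31/108; 7/36 + 13/54 = 47/108; 5/18 + 31/108 = 61/108; 47/108 + 61/108 = 1. Resulting codeword lengths (in the order the probabilities were given): (4, 3, 3, 2, 3, 4, 2). L_avg = sum(p_i * l_i) = 5/54*4 + 13/108*3 + 5/36*3 + 7/36*2 + 4/27*3 + 1/36*4 + 5/18*2 = 143/54 = 2.6481

2.6481 bits


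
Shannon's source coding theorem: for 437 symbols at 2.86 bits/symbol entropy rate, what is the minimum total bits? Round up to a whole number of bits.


Minimum bits >= n * H = 437 * 2.86 = 1249.82, rounded up to a whole number of bits = 1250

1250 bits


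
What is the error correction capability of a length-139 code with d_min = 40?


Correction capability = floor((d-1)/2) = floor((40-1)/2) = 19

19 errors


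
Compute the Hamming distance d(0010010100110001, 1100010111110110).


Count differing positions: ^ ^ ^ . . . . . ^ ^ . . . ^ ^ ^ = 8 differences

8


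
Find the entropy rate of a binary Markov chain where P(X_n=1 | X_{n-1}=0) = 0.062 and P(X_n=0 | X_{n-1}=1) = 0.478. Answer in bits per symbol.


Stationary distribution: pi_0 = p10/(p01+p10) = 0.8852, pi_1 = 0.1148. Entropy rate H' = pi_0*H(p01) + pi_1*H(p10) = 0.8852*0.3353 + 0.1148*0.9986 = 0.4115

0.4115 bits/symbol


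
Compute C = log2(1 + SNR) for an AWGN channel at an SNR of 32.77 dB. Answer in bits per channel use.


SNR_linear = 10^(32.77/10) = 1892.3436; C = log2(1 + SNR_linear) = log2(1 + 1892.3436) = 10.8867

10.8867 bits/channel use


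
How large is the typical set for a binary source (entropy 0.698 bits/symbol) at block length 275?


log2|A_typical| = nH = 275 * 0.698 = 191.95, so |A_typical| ~ 2^191.95 = 6.063e+57

6.063e+57


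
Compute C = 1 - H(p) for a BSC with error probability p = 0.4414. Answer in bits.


H(p) = -p*log2(p) - (1-p)*log2(1-p) = -0.4414*log2(0.4414) - 0.5586*log2(0.5586) = 0.520782 + 0.469287 = 0.9901. C = 1 - H(p) = 1 - 0.9901 = 0.0099

0.0099 bits


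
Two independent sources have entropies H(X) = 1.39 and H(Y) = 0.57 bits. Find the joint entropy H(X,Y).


For independent variables, H(X,Y) = H(X) + H(Y) = 1.39 + 0.57 = 1.96

1.96 bits


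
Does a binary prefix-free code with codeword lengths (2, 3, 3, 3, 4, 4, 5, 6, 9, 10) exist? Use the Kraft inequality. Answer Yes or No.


Kraft sum = sum(2^(-l_i)) = 0.7998, need <= 1. Result: satisfied (a binary prefix-free code with these lengths exists)

Yes


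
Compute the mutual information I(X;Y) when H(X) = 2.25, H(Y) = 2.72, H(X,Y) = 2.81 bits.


I(X;Y) = H(X) + H(Y) - H(X,Y) = 2.25 + 2.72 - 2.81 = 2.16

2.16 bits


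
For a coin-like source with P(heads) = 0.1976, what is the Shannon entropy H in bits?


H = -p*log2(p) - (1-p)*log2(1-p). -0.1976*log2(0.1976) = 0.462255; -0.8024*log2(0.8024) = 0.254847. H = 0.462255 + 0.254847 = 0.7171

0.7171 bits


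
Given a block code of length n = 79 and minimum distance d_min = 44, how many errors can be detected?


Detection capability = d_min - 1 = 44 - 1 = 43

43 errors


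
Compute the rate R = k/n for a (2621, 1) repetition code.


Rate = k/n = 1/2621

1/2621


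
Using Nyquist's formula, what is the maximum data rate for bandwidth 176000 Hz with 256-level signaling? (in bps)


Rate = 2 * B * log2(M) = 2 * 176000 * 8.0 = 2816000.0

2816000.0 bps


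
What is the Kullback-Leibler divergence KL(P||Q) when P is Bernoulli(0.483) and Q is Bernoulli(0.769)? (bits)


KL = p*log2(p/q) + (1-p)*log2((1-p)/(1-q)) = 0.483*log2(0.483/0.769) + 0.517*log2(0.517/0.231) = 0.2768

0.2768 bits


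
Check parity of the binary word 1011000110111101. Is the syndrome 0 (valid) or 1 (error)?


Syndrome = XOR of all bits = 1 XOR 0 XOR 1 XOR 1 XOR 0 XOR 0 XOR 0 XOR 1 XOR 1 XOR 0 XOR 1 XOR 1 XOR 1 XOR 1 XOR 0 XOR 1 = 0

0


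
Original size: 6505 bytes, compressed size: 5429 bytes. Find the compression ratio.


Ratio = original / compressed = 6505 / 5429 = 1.1982

1.1982


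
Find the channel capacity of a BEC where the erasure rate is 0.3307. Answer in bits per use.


C = 1 - epsilon = 1 - 0.3307 = 0.6693

0.6693 bits


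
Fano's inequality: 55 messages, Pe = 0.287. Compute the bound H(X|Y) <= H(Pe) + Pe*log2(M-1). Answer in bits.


H(Pe) = -Pe*log2(Pe) - (1-Pe)*log2(1-Pe) = -0.287*log2(0.287) - 0.713*log2(0.713) = 0.516852 + 0.347963 = 0.8648. Pe*log2(M-1) = 0.287*log2(54) = 1.651653. Bound = H(Pe) + Pe*log2(M-1) = 0.516852 + 0.347963 + 1.651653 = 2.5165

2.5165 bits


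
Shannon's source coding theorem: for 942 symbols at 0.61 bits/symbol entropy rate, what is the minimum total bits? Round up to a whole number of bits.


Minimum bits >= n * H = 942 * 0.61 = 574.62, rounded up to a whole number of bits = 575

575 bits


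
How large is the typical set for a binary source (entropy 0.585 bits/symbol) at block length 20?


log2|A_typical| = nH = 20 * 0.585 = 11.7, so |A_typical| ~ 2^11.7 = 3.327e+03

3.327e+03


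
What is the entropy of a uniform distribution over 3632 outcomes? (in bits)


H = log2(n) = log2(3632) = 11.8265

11.8265 bits


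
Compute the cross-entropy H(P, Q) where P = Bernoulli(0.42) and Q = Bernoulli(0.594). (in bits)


H(P,Q) = -p*log2(q) - (1-p)*log2(1-q). -0.42*log2(0.594) = 0.315615; -0.58*log2(0.406) = 0.754260. H(P,Q) = 0.315615 + 0.754260 = 1.0699

1.0699 bits


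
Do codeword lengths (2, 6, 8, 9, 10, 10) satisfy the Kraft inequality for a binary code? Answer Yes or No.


Kraft sum = sum(2^(-l_i)) = 0.2734, need <= 1. Result: satisfied (a binary prefix-free code with these lengths exists)

Yes


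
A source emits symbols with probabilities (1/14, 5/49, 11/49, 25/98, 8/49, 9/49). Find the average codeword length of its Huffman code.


Huffman construction (repeatedly merge the two least-probable nodes; each merge adds 1 bit to every symbol beneath it): 1/14 + 5/49 = 17/98; 8/49 + 17/98 = 33/98; 9/49 + 11/49 = 20/49; 25/98 + 33/98 = 29/49; 20/49 + 29/49 = 1. Resulting codeword lengths (in the order the probabilities were given): (4, 4, 2, 2, 3, 2). L_avg = sum(p_i * l_i) = 1/14*4 + 5/49*4 + 11/49*2 + 25/98*2 + 8/49*3 + 9/49*2 = 123/49 = 2.5102

2.5102 bits


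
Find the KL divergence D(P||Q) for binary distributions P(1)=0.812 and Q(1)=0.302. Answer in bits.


KL = p*log2(p/q) + (1-p)*log2((1-p)/(1-q)) = 0.812*log2(0.812/0.302) + 0.188*log2(0.188/0.698) = 0.8029

0.8029 bits


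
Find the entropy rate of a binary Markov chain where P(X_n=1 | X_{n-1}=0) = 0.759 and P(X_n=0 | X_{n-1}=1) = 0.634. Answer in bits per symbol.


Stationary distribution: pi_0 = p10/(p01+p10) = 0.4551, pi_1 = 0.5449. Entropy rate H' = pi_0*H(p01) + pi_1*H(p10) = 0.4551*0.7967 + 0.5449*0.9476 = 0.8789

0.8789 bits/symbol


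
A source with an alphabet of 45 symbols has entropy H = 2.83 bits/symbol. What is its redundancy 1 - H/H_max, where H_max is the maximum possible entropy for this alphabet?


H_max = log2(K) = log2(45) = 5.4919 bits/symbol. Redundancy = 1 - H/H_max = 1 - 2.83/5.4919 = 1 - 0.5153 = 0.4847

0.4847


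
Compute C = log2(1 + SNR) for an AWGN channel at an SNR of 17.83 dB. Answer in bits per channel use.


SNR_linear = 10^(17.83/10) = 60.6736; C = log2(1 + SNR_linear) = log2(1 + 60.6736) = 5.9466

5.9466 bits/channel use


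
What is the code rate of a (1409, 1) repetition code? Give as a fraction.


Rate = k/n = 1/1409

1/1409


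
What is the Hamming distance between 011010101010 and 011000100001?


Count differing positions: . . . . ^ . . . ^ . ^ ^ = 4 differences

4


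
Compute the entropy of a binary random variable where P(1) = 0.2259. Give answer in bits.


H = -p*log2(p) - (1-p)*log2(1-p). -0.2259*log2(0.2259) = 0.484836; -0.7741*log2(0.7741) = 0.285959. H = 0.484836 + 0.285959 = 0.7708

0.7708 bits


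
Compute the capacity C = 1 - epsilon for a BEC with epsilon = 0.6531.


C = 1 - epsilon = 1 - 0.6531 = 0.3469

0.3469 bits


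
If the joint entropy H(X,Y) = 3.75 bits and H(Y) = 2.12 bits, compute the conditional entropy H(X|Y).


H(X|Y) = H(X,Y) - H(Y) = 3.75 - 2.12 = 1.63

1.63 bits


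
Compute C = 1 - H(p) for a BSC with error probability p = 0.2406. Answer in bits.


H(p) = -p*log2(p) - (1-p)*log2(1-p) = -0.2406*log2(0.2406) - 0.7594*log2(0.7594) = 0.494503 + 0.301534 = 0.796. C = 1 - H(p) = 1 - 0.796 = 0.204

0.204 bits


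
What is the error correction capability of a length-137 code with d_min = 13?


Correction capability = floor((d-1)/2) = floor((13-1)/2) = 6

6 errors


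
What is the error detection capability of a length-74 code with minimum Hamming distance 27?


Detection capability = d_min - 1 = 27 - 1 = 26

26 errors


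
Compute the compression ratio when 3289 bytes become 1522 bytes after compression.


Ratio = original / compressed = 3289 / 1522 = 2.161

2.161


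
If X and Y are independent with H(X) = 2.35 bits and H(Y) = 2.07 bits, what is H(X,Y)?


For independent variables, H(X,Y) = H(X) + H(Y) = 2.35 + 2.07 = 4.42

4.42 bits


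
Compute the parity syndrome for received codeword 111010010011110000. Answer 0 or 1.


Syndrome = XOR of all bits = 1 XOR 1 XOR 1 XOR 0 XOR 1 XOR 0 XOR 0 XOR 1 XOR 0 XOR 0 XOR 1 XOR 1 XOR 1 XOR 1 XOR 0 XOR 0 XOR 0 XOR 0 = 1

1


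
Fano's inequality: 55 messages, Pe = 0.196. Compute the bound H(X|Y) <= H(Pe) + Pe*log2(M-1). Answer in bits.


H(Pe) = -Pe*log2(Pe) - (1-Pe)*log2(1-Pe) = -0.196*log2(0.196) - 0.804*log2(0.804) = 0.460811 + 0.253045 = 0.7139. Pe*log2(M-1) = 0.196*log2(54) = 1.127958. Bound = H(Pe) + Pe*log2(M-1) = 0.460811 + 0.253045 + 1.127958 = 1.8418

1.8418 bits


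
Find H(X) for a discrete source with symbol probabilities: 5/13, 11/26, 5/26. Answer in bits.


H = -sum(p_i * log2(p_i)). Terms: -(5/13)*log2(5/13) = 0.530197; -(11/26)*log2(11/26) = 0.525042; -(5/26)*log2(5/26) = 0.457406. H = 0.530197 + 0.525042 + 0.457406 = 1.5126

1.5126 bits


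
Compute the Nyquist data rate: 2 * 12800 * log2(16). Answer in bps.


Rate = 2 * B * log2(M) = 2 * 12800 * 4.0 = 102400.0

102400.0 bps


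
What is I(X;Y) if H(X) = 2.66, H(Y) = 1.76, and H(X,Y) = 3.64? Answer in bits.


I(X;Y) = H(X) + H(Y) - H(X,Y) = 2.66 + 1.76 - 3.64 = 0.78

0.78 bits


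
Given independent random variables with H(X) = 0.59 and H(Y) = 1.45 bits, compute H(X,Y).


For independent variables, H(X,Y) = H(X) + H(Y) = 0.59 + 1.45 = 2.04

2.04 bits


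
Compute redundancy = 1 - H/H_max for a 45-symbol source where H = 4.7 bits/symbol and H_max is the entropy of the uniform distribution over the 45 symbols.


H_max = log2(K) = log2(45) = 5.4919 bits/symbol. Redundancy = 1 - H/H_max = 1 - 4.7/5.4919 = 1 - 0.8558 = 0.1442

0.1442


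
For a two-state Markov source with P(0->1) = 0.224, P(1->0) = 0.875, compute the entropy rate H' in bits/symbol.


Stationary distribution: pi_0 = p10/(p01+p10) = 0.7962, pi_1 = 0.2038. Entropy rate H' = pi_0*H(p01) + pi_1*H(p10) = 0.7962*0.7674 + 0.2038*0.5436 = 0.7218

0.7218 bits/symbol


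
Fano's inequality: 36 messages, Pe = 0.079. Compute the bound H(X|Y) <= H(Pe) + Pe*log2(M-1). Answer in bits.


H(Pe) = -Pe*log2(Pe) - (1-Pe)*log2(1-Pe) = -0.079*log2(0.079) - 0.921*log2(0.921) = 0.289298 + 0.109348 = 0.3986. Pe*log2(M-1) = 0.079*log2(35) = 0.405213. Bound = H(Pe) + Pe*log2(M-1) = 0.289298 + 0.109348 + 0.405213 = 0.8039

0.8039 bits


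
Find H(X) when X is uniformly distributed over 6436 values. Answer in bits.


H = log2(n) = log2(6436) = 12.6519

12.6519 bits


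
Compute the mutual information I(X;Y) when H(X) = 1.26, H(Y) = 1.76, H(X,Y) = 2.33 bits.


I(X;Y) = H(X) + H(Y) - H(X,Y) = 1.26 + 1.76 - 2.33 = 0.69

0.69 bits


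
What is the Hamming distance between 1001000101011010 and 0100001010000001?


Count differing positions: ^ ^ . ^ . . ^ ^ ^ ^ . ^ ^ . ^ ^ = 11 differences

11


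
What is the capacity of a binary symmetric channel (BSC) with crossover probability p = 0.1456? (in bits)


H(p) = -p*log2(p) - (1-p)*log2(1-p) = -0.1456*log2(0.1456) - 0.8544*log2(0.8544) = 0.404756 + 0.193963 = 0.5987. C = 1 - H(p) = 1 - 0.5987 = 0.4013

0.4013 bits


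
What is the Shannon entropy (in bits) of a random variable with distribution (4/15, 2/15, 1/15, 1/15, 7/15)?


H = -sum(p_i * log2(p_i)). Terms: -(4/15)*log2(4/15) = 0.508504; -(2/15)*log2(2/15) = 0.387585; -(1/15)*log2(1/15) = 0.260459; -(1/15)*log2(1/15) = 0.260459; -(7/15)*log2(7/15) = 0.513117. H = 0.508504 + 0.387585 + 0.260459 + 0.260459 + 0.513117 = 1.9301

1.9301 bits


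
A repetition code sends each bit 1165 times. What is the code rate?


Rate = k/n = 1/1165

1/1165


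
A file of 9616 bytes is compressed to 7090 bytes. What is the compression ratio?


Ratio = original / compressed = 9616 / 7090 = 1.3563

1.3563


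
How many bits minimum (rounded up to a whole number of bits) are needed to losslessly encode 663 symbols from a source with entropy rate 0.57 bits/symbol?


Minimum bits >= n * H = 663 * 0.57 = 377.91, rounded up to a whole number of bits = 378

378 bits


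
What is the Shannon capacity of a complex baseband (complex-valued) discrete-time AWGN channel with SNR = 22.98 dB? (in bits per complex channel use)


SNR_linear = 10^(22.98/10) = 198.6095; C = log2(1 + SNR_linear) = log2(1 + 198.6095) = 7.641

7.641 bits/channel use


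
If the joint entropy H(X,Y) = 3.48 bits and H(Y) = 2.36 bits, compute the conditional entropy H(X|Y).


H(X|Y) = H(X,Y) - H(Y) = 3.48 - 2.36 = 1.12

1.12 bits


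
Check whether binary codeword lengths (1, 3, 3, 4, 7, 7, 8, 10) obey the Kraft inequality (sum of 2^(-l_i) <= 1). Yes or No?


Kraft sum = sum(2^(-l_i)) = 0.833, need <= 1. Result: satisfied (a binary prefix-free code with these lengths exists)

Yes


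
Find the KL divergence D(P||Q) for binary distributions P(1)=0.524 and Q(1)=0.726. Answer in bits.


KL = p*log2(p/q) + (1-p)*log2((1-p)/(1-q)) = 0.524*log2(0.524/0.726) + 0.476*log2(0.476/0.274) = 0.1328

0.1328 bits


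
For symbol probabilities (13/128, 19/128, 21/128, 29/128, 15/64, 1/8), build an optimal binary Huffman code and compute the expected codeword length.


Huffman construction (repeatedly merge the two least-probable nodes; each merge adds 1 bit to every symbol beneath it): 13/128 + 1/8 = 29/128; 19/128 + 21/128 = 5/16; 29/128 + 29/128 = 29/64; 15/64 + 5/16 = 35/64; 29/64 + 35/64 = 1. Resulting codeword lengths (in the order the probabilities were given): (3, 3, 3, 2, 2, 3). L_avg = sum(p_i * l_i) = 13/128*3 + 19/128*3 + 21/128*3 + 29/128*2 + 15/64*2 + 1/8*3 = 325/128 = 2.5391

2.5391 bits


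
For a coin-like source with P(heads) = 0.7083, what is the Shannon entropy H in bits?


H = -p*log2(p) - (1-p)*log2(1-p). -0.7083*log2(0.7083) = 0.352427; -0.2917*log2(0.2917) = 0.518480. H = 0.352427 + 0.518480 = 0.8709

0.8709 bits


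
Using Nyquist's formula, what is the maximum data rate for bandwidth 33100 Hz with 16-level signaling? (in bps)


Rate = 2 * B * log2(M) = 2 * 33100 * 4.0 = 264800.0

264800.0 bps


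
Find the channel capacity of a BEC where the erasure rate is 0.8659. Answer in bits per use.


C = 1 - epsilon = 1 - 0.8659 = 0.1341

0.1341 bits


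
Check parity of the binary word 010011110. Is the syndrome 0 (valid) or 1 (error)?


Syndrome = XOR of all bits = 0 XOR 1 XOR 0 XOR 0 XOR 1 XOR 1 XOR 1 XOR 1 XOR 0 = 1

1


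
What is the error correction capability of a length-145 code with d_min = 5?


Correction capability = floor((d-1)/2) = floor((5-1)/2) = 2

2 errors


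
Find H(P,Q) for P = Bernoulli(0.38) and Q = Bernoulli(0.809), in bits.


H(P,Q) = -p*log2(q) - (1-p)*log2(1-q). -0.38*log2(0.809) = 0.116200; -0.62*log2(0.191) = 1.480780. H(P,Q) = 0.116200 + 1.480780 = 1.597

1.597 bits


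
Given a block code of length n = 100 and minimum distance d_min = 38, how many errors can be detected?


Detection capability = d_min - 1 = 38 - 1 = 37

37 errors


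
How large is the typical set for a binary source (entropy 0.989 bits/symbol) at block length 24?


log2|A_typical| = nH = 24 * 0.989 = 23.736, so |A_typical| ~ 2^23.736 = 1.397e+07

1.397e+07


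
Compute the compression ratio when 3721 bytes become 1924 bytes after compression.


Ratio = original / compressed = 3721 / 1924 = 1.934

1.934


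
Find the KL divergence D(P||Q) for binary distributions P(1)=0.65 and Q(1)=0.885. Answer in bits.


KL = p*log2(p/q) + (1-p)*log2((1-p)/(1-q)) = 0.65*log2(0.65/0.885) + 0.35*log2(0.35/0.115) = 0.2726

0.2726 bits


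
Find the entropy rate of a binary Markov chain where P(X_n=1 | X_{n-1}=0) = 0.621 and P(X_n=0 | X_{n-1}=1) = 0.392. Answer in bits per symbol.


Stationary distribution: pi_0 = p10/(p01+p10) = 0.387, pi_1 = 0.613. Entropy rate H' = pi_0*H(p01) + pi_1*H(p10) = 0.387*0.9573 + 0.613*0.9661 = 0.9627

0.9627 bits/symbol


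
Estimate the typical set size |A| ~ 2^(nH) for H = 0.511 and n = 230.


log2|A_typical| = nH = 230 * 0.511 = 117.53, so |A_typical| ~ 2^117.53 = 2.399e+35

2.399e+35


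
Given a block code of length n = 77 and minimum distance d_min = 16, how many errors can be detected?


Detection capability = d_min - 1 = 16 - 1 = 15

15 errors


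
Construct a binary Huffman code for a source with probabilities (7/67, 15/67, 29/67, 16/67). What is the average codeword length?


Huffman construction (repeatedly merge the two least-probable nodes; each merge adds 1 bit to every symbol beneath it): 7/67 + 15/67 = 22/67; 16/67 + 22/67 = 38/67; 29/67 + 38/67 = 1. Resulting codeword lengths (in the order the probabilities were given): (3, 3, 1, 2). L_avg = sum(p_i * l_i) = 7/67*3 + 15/67*3 + 29/67*1 + 16/67*2 = 127/67 = 1.8955

1.8955 bits


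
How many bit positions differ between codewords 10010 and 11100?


Count differing positions: . ^ ^ ^ . = 3 differences

3


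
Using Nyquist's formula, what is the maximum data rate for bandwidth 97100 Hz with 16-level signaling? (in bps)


Rate = 2 * B * log2(M) = 2 * 97100 * 4.0 = 776800.0

776800.0 bps


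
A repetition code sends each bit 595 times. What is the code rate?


Rate = k/n = 1/595

1/595


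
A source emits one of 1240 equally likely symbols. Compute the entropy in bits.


H = log2(n) = log2(1240) = 10.2761

10.2761 bits


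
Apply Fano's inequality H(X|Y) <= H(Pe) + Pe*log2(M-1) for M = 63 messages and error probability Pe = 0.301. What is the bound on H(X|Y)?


H(Pe) = -Pe*log2(Pe) - (1-Pe)*log2(1-Pe) = -0.301*log2(0.301) - 0.699*log2(0.699) = 0.521382 + 0.361128 = 0.8825. Pe*log2(M-1) = 0.301*log2(62) = 1.792213. Bound = H(Pe) + Pe*log2(M-1) = 0.521382 + 0.361128 + 1.792213 = 2.6747

2.6747 bits


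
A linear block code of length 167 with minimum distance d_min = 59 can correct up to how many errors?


Correction capability = floor((d-1)/2) = floor((59-1)/2) = 29

29 errors


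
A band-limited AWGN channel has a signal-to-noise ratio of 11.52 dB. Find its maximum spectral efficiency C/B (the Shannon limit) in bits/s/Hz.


SNR_linear = 10^(11.52/10) = 14.1906; C/B = log2(1 + SNR_linear) = log2(1 + 14.1906) = 3.9251

3.9251 bits/s/Hz


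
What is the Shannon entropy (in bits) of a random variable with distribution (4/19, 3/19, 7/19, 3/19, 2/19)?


H = -sum(p_i * log2(p_i)). Terms: -(4/19)*log2(4/19) = 0.473248; -(3/19)*log2(3/19) = 0.420468; -(7/19)*log2(7/19) = 0.530737; -(3/19)*log2(3/19) = 0.420468; -(2/19)*log2(2/19) = 0.341887. H = 0.473248 + 0.420468 + 0.530737 + 0.420468 + 0.341887 = 2.1868

2.1868 bits


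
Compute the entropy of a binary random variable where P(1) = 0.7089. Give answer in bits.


H = -p*log2(p) - (1-p)*log2(1-p). -0.7089*log2(0.7089) = 0.351860; -0.2911*log2(0.2911) = 0.518278. H = 0.351860 + 0.518278 = 0.8701

0.8701 bits


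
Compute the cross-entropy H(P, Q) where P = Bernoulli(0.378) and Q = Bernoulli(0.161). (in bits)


H(P,Q) = -p*log2(q) - (1-p)*log2(1-q). -0.378*log2(0.161) = 0.995980; -0.622*log2(0.839) = 0.157526. H(P,Q) = 0.995980 + 0.157526 = 1.1535

1.1535 bits


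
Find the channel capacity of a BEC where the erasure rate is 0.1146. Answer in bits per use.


C = 1 - epsilon = 1 - 0.1146 = 0.8854

0.8854 bits


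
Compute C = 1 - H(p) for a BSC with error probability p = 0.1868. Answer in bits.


H(p) = -p*log2(p) - (1-p)*log2(1-p) = -0.1868*log2(0.1868) - 0.8132*log2(0.8132) = 0.452137 + 0.242592 = 0.6947. C = 1 - H(p) = 1 - 0.6947 = 0.3053

0.3053 bits


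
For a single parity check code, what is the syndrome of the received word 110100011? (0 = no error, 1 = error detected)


Syndrome = XOR of all bits = 1 XOR 1 XOR 0 XOR 1 XOR 0 XOR 0 XOR 0 XOR 1 XOR 1 = 1

1


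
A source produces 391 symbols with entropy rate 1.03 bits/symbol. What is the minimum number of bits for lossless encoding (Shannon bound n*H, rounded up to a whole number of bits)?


Minimum bits >= n * H = 391 * 1.03 = 402.73, rounded up to a whole number of bits = 403

403 bits


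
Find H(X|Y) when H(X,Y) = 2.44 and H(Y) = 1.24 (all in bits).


H(X|Y) = H(X,Y) - H(Y) = 2.44 - 1.24 = 1.2

1.2 bits


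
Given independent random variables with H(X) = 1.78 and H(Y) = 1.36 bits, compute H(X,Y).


For independent variables, H(X,Y) = H(X) + H(Y) = 1.78 + 1.36 = 3.14

3.14 bits


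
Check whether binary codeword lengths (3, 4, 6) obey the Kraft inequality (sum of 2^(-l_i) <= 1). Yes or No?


Kraft sum = sum(2^(-l_i)) = 0.2031, need <= 1. Result: satisfied (a binary prefix-free code with these lengths exists)

Yes


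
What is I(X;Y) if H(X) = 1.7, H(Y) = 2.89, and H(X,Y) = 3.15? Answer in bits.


I(X;Y) = H(X) + H(Y) - H(X,Y) = 1.7 + 2.89 - 3.15 = 1.44

1.44 bits


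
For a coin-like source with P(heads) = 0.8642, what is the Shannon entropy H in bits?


H = -p*log2(p) - (1-p)*log2(1-p). -0.8642*log2(0.8642) = 0.181968; -0.1358*log2(0.1358) = 0.391164. H = 0.181968 + 0.391164 = 0.5731

0.5731 bits


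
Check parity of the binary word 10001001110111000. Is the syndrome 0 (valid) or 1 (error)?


Syndrome = XOR of all bits = 1 XOR 0 XOR 0 XOR 0 XOR 1 XOR 0 XOR 0 XOR 1 XOR 1 XOR 1 XOR 0 XOR 1 XOR 1 XOR 1 XOR 0 XOR 0 XOR 0 = 0

0


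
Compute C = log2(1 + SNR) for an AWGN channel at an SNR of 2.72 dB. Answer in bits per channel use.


SNR_linear = 10^(2.72/10) = 1.8707; C = log2(1 + SNR_linear) = log2(1 + 1.8707) = 1.5214

1.5214 bits/channel use


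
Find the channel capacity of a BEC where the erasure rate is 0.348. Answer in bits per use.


C = 1 - epsilon = 1 - 0.348 = 0.652

0.652 bits


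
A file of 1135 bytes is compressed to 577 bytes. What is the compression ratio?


Ratio = original / compressed = 1135 / 577 = 1.9671

1.9671


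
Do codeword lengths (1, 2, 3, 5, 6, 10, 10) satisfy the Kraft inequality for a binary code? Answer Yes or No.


Kraft sum = sum(2^(-l_i)) = 0.9238, need <= 1. Result: satisfied (a binary prefix-free code with these lengths exists)

Yes


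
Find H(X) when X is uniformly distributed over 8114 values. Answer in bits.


H = log2(n) = log2(8114) = 12.9862

12.9862 bits


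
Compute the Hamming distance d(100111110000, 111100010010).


Count differing positions: . ^ ^ . ^ ^ ^ . . . ^ . = 6 differences

6


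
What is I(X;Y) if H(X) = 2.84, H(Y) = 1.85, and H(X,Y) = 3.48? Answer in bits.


I(X;Y) = H(X) + H(Y) - H(X,Y) = 2.84 + 1.85 - 3.48 = 1.21

1.21 bits


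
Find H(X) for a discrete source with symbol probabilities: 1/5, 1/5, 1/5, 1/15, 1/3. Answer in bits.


H = -sum(p_i * log2(p_i)). Terms: -(1/5)*log2(1/5) = 0.464386; -(1/5)*log2(1/5) = 0.464386; -(1/5)*log2(1/5) = 0.464386; -(1/15)*log2(1/15) = 0.260459; -(1/3)*log2(1/3) = 0.528321. H = 0.464386 + 0.464386 + 0.464386 + 0.260459 + 0.528321 = 2.1819

2.1819 bits


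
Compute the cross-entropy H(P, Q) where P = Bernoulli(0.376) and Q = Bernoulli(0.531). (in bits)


H(P,Q) = -p*log2(q) - (1-p)*log2(1-q). -0.376*log2(0.531) = 0.343369; -0.624*log2(0.469) = 0.681620. H(P,Q) = 0.343369 + 0.681620 = 1.025

1.025 bits


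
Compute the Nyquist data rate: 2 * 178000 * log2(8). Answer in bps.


Rate = 2 * B * log2(M) = 2 * 178000 * 3.0 = 1068000.0

1068000.0 bps


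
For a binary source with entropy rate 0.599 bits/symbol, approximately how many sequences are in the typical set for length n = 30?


log2|A_typical| = nH = 30 * 0.599 = 17.97, so |A_typical| ~ 2^17.97 = 2.567e+05

2.567e+05


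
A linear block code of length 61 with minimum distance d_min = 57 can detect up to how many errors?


Detection capability = d_min - 1 = 57 - 1 = 56

56 errors


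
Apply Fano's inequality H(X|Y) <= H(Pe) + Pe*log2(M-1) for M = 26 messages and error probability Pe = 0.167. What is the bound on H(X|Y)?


H(Pe) = -Pe*log2(Pe) - (1-Pe)*log2(1-Pe) = -0.167*log2(0.167) - 0.833*log2(0.833) = 0.431207 + 0.219588 = 0.6508. Pe*log2(M-1) = 0.167*log2(25) = 0.775524. Bound = H(Pe) + Pe*log2(M-1) = 0.431207 + 0.219588 + 0.775524 = 1.4263

1.4263 bits


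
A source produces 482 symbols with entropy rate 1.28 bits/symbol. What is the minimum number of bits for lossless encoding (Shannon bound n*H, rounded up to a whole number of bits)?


Minimum bits >= n * H = 482 * 1.28 = 616.96, rounded up to a whole number of bits = 617

617 bits


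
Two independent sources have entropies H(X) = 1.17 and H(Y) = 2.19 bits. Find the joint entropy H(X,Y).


For independent variables, H(X,Y) = H(X) + H(Y) = 1.17 + 2.19 = 3.36

3.36 bits


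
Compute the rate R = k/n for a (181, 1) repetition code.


Rate = k/n = 1/181

1/181


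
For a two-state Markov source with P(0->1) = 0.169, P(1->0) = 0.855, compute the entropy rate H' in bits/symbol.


Stationary distribution: pi_0 = p10/(p01+p10) = 0.835, pi_1 = 0.165. Entropy rate H' = pi_0*H(p01) + pi_1*H(p10) = 0.835*0.6554 + 0.165*0.5972 = 0.6458

0.6458 bits/symbol


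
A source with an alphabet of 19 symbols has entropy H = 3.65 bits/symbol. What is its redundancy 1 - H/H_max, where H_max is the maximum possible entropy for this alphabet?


H_max = log2(K) = log2(19) = 4.2479 bits/symbol. Redundancy = 1 - H/H_max = 1 - 3.65/4.2479 = 1 - 0.8592 = 0.1408

0.1408


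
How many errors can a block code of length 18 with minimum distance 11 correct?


Correction capability = floor((d-1)/2) = floor((11-1)/2) = 5

5 errors


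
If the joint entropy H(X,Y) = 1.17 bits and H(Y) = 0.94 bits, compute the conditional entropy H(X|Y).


H(X|Y) = H(X,Y) - H(Y) = 1.17 - 0.94 = 0.23

0.23 bits


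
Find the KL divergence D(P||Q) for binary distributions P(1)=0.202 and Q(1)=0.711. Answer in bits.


KL = p*log2(p/q) + (1-p)*log2((1-p)/(1-q)) = 0.202*log2(0.202/0.711) + 0.798*log2(0.798/0.289) = 0.8026

0.8026 bits


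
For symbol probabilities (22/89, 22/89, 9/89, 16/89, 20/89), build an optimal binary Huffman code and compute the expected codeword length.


Huffman construction (repeatedly merge the two least-probable nodes; each merge adds 1 bit to every symbol beneath it): 9/89 + 16/89 = 25/89; 20/89 + 22/89 = 42/89; 22/89 + 25/89 = 47/89; 42/89 + 47/89 = 1. Resulting codeword lengths (in the order the probabilities were given): (2, 2, 3, 3, 2). L_avg = sum(p_i * l_i) = 22/89*2 + 22/89*2 + 9/89*3 + 16/89*3 + 20/89*2 = 203/89 = 2.2809

2.2809 bits


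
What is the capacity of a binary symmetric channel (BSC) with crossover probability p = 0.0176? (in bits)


H(p) = -p*log2(p) - (1-p)*log2(1-p) = -0.0176*log2(0.0176) - 0.9824*log2(0.9824) = 0.102578 + 0.025167 = 0.1277. C = 1 - H(p) = 1 - 0.1277 = 0.8723

0.8723 bits


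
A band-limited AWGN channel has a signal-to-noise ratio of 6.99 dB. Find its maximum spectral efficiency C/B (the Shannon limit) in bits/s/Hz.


SNR_linear = 10^(6.99/10) = 5.0003; C/B = log2(1 + SNR_linear) = log2(1 + 5.0003) = 2.585

2.585 bits/s/Hz


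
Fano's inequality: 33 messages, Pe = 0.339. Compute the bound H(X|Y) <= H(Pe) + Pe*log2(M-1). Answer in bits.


H(Pe) = -Pe*log2(Pe) - (1-Pe)*log2(1-Pe) = -0.339*log2(0.339) - 0.661*log2(0.661) = 0.529058 + 0.394801 = 0.9239. Pe*log2(M-1) = 0.339*log2(32) = 1.695000. Bound = H(Pe) + Pe*log2(M-1) = 0.529058 + 0.394801 + 1.695000 = 2.6189

2.6189 bits


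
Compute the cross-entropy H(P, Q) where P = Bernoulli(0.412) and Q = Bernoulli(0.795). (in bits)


H(P,Q) = -p*log2(q) - (1-p)*log2(1-q). -0.412*log2(0.795) = 0.136361; -0.588*log2(0.205) = 1.344347. H(P,Q) = 0.136361 + 1.344347 = 1.4807

1.4807 bits


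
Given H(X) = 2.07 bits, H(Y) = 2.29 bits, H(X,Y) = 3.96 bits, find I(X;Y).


I(X;Y) = H(X) + H(Y) - H(X,Y) = 2.07 + 2.29 - 3.96 = 0.4

0.4 bits


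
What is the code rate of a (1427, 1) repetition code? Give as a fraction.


Rate = k/n = 1/1427

1/1427


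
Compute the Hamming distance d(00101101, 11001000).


Count differing positions: ^ ^ ^ . . ^ . ^ = 5 differences

5


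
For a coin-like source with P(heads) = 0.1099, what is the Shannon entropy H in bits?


H = -p*log2(p) - (1-p)*log2(1-p). -0.1099*log2(0.1099) = 0.350112; -0.8901*log2(0.8901) = 0.149502. H = 0.350112 + 0.149502 = 0.4996

0.4996 bits


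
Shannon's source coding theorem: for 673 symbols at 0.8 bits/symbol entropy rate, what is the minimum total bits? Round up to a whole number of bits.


Minimum bits >= n * H = 673 * 0.8 = 538.4, rounded up to a whole number of bits = 539

539 bits


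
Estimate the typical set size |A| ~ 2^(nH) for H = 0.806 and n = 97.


log2|A_typical| = nH = 97 * 0.806 = 78.182, so |A_typical| ~ 2^78.182 = 3.429e+23

3.429e+23


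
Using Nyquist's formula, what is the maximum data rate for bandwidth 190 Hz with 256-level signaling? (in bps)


Rate = 2 * B * log2(M) = 2 * 190 * 8.0 = 3040.0

3040.0 bps


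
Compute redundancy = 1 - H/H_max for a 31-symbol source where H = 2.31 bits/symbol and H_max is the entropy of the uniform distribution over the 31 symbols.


H_max = log2(K) = log2(31) = 4.9542 bits/symbol. Redundancy = 1 - H/H_max = 1 - 2.31/4.9542 = 1 - 0.4663 = 0.5337

0.5337


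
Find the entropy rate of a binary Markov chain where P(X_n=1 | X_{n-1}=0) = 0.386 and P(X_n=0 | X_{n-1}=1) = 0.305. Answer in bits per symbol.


Stationary distribution: pi_0 = p10/(p01+p10) = 0.4414, pi_1 = 0.5586. Entropy rate H' = pi_0*H(p01) + pi_1*H(p10) = 0.4414*0.9622 + 0.5586*0.8873 = 0.9204

0.9204 bits/symbol


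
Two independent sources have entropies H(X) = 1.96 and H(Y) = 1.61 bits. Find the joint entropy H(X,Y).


For independent variables, H(X,Y) = H(X) + H(Y) = 1.96 + 1.61 = 3.57

3.57 bits


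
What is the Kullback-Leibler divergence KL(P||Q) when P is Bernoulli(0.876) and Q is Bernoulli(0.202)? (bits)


KL = p*log2(p/q) + (1-p)*log2((1-p)/(1-q)) = 0.876*log2(0.876/0.202) + 0.124*log2(0.124/0.798) = 1.5211

1.5211 bits


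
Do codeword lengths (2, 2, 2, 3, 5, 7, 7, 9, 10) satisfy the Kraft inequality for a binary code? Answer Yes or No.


Kraft sum = sum(2^(-l_i)) = 0.9248, need <= 1. Result: satisfied (a binary prefix-free code with these lengths exists)

Yes


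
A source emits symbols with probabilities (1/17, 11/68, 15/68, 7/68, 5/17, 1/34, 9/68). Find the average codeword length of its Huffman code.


Huffman construction (repeatedly merge the two least-probable nodes; each merge adds 1 bit to every symbol beneath it): 1/34 + 1/17 = 3/34; 3/34 + 7/68 = 13/68; 9/68 + 11/68 = 5/17; 13/68 + 15/68 = 7/17; 5/17 + 5/17 = 10/17; 7/17 + 10/17 = 1. Resulting codeword lengths (in the order the probabilities were given): (4, 3, 2, 3, 2, 4, 3). L_avg = sum(p_i * l_i) = 1/17*4 + 11/68*3 + 15/68*2 + 7/68*3 + 5/17*2 + 1/34*4 + 9/68*3 = 175/68 = 2.5735

2.5735 bits
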